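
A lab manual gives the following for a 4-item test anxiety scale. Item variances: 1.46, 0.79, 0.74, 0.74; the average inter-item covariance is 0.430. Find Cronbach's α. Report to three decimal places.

α = 0.774

sum of item variances = 1.46 + 0.79 + 0.74 + 0.74 = 3.73
Sum of the 6 distinct covariances = 6 × 0.430 = 2.580
Var(T) = sum of item variances + 2·Σcov = 3.73 + 2 × 2.580 = 8.890
α = (4/3)·(1 − 3.73/8.890) = 0.774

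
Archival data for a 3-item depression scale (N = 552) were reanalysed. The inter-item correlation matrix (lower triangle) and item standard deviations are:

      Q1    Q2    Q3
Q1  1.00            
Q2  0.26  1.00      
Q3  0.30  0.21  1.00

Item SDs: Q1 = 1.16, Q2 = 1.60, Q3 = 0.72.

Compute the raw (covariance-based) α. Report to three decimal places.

Σσ²ᵢ = 1.16² + 1.60² + 0.72² = 4.4240
Covariances σ_ij = r_ij · s_i · s_j:
  σ(Q1,Q2) = 0.26 × 1.16 × 1.60 = 0.4826
  σ(Q1,Q3) = 0.30 × 1.16 × 0.72 = 0.2506
  σ(Q2,Q3) = 0.21 × 1.60 × 0.72 = 0.2419
σ²_T = Σσ²ᵢ + 2·Σσ_ij = 4.4240 + 2 × 0.9751 = 6.3742
α = (3/2)·(1 − 4.4240/6.3742) = 0.459

α = 0.459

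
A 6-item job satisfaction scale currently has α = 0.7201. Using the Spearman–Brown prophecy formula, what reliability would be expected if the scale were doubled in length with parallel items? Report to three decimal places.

predicted reliability = 0.837

Length factor m = 2
α' = m·α / (1 + (m−1)·α)
   = 2 × 0.7201 / (1 + (2 − 1) × 0.7201)
   = 1.4402 / 1.7201 = 0.837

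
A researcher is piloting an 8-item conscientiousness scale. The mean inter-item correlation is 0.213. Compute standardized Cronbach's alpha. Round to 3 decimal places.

Standardized α = k·r̄ / (1 + (k−1)·r̄) = 8 × 0.213 / (1 + 7 × 0.213)
  = 1.7040 / 2.4910 = 0.684

α = 0.684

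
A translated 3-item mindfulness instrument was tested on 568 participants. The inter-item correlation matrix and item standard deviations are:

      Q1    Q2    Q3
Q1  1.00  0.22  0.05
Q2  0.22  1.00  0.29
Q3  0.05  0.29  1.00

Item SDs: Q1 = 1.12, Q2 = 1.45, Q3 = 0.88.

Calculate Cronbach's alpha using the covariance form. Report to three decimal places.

Cronbach's alpha = 0.410

Σσ²ᵢ = 1.12² + 1.45² + 0.88² = 4.1313
Covariances σ_ij = r_ij · s_i · s_j:
  σ(Q1,Q2) = 0.22 × 1.12 × 1.45 = 0.3573
  σ(Q1,Q3) = 0.05 × 1.12 × 0.88 = 0.0493
  σ(Q2,Q3) = 0.29 × 1.45 × 0.88 = 0.3700
σ²_T = Σσ²ᵢ + 2·Σσ_ij = 4.1313 + 2 × 0.7766 = 5.6845
α = (3/2)·(1 − 4.1313/5.6845) = 0.410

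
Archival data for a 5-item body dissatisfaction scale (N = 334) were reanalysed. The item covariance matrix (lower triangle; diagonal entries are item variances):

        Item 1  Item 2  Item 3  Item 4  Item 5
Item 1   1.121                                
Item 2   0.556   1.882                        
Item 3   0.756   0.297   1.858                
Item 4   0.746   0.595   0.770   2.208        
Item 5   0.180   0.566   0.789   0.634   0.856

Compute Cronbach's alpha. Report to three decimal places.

Cronbach's alpha = 0.747

ΣVar(i) = 1.121 + 1.882 + 1.858 + 2.208 + 0.856 = 7.925
Σ_{i<j} σ_ij = 5.889
σ²_total = 7.925 + 2 × 5.889 = 19.703
α = (k/(k−1))·(1 − ΣVar(i)/σ²_total) = (5/4)·(1 − 7.925/19.703) = 0.747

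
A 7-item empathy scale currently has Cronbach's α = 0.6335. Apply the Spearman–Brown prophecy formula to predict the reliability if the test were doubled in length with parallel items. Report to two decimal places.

Length factor m = 2
α' = m·α / (1 + (m−1)·α)
   = 2 × 0.6335 / (1 + (2 − 1) × 0.6335)
   = 1.2670 / 1.6335 = 0.78

predicted reliability = 0.78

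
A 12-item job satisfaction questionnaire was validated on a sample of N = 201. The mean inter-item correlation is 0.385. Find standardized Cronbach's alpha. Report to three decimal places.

standardized Cronbach's alpha = 0.883

Standardized α = k·r̄ / (1 + (k−1)·r̄) = 12 × 0.385 / (1 + 11 × 0.385)
  = 4.6200 / 5.2350 = 0.883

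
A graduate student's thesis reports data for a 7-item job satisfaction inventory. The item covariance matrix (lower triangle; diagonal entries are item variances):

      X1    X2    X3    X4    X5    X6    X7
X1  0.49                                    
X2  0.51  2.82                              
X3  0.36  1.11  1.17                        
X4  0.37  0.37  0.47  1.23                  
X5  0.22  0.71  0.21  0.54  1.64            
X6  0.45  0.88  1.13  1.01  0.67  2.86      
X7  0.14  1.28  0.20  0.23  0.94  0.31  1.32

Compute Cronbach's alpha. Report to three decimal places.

Σσ²ᵢ = 0.49 + 2.82 + 1.17 + 1.23 + 1.64 + 2.86 + 1.32 = 11.53
Sum of off-diagonal covariances = 12.11
σ²_T = 11.53 + 2 × 12.11 = 35.75
α = (k/(k−1))·(1 − Σσ²ᵢ/σ²_T) = (7/6)·(1 − 11.53/35.75) = 0.790

α = 0.790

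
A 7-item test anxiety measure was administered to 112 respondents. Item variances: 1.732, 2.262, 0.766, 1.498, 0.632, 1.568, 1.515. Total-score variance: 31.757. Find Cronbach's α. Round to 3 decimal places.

Cronbach's α = 0.800

ΣVar(i) = 1.732 + 2.262 + 0.766 + 1.498 + 0.632 + 1.568 + 1.515 = 9.973
α = (k/(k−1))·(1 − ΣVar(i)/σ²_T) = (7/6)·(1 − 9.973/31.757) = 0.800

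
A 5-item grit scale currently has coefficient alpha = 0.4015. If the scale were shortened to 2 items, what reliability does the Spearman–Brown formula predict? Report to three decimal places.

Length factor m = 2/5 = 0.4000
α' = m·α / (1 − (1−m)·α)
   = 2/5 × 0.4015 / (1 − (1 − 2/5) × 0.4015)
   = 0.1606 / 0.7591 = 0.212

predicted reliability = 0.212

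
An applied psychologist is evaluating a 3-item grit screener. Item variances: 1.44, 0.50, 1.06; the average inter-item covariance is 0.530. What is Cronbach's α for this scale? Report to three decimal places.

α = 0.772

sum of item variances = 1.44 + 0.50 + 1.06 = 3.00
Sum of the 3 distinct covariances = 3 × 0.530 = 1.590
total variance = sum of item variances + 2·Σcov = 3.00 + 2 × 1.590 = 6.180
α = (3/2)·(1 − 3.00/6.180) = 0.772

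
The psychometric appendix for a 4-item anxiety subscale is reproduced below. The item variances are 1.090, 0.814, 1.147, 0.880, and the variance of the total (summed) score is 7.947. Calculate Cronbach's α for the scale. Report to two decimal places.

Cronbach's α = 0.67

Σσᵢ² = 1.090 + 0.814 + 1.147 + 0.880 = 3.931
α = (k/(k−1))·(1 − Σσᵢ²/σ²_T) = (4/3)·(1 − 3.931/7.947) = 0.67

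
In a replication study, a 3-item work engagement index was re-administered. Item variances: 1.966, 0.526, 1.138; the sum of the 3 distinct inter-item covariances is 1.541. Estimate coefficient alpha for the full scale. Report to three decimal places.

sum of item variances = 1.966 + 0.526 + 1.138 = 3.630
Sum of distinct covariances = 1.541
total variance = sum of item variances + 2·Σcov = 3.630 + 2 × 1.541 = 6.712
α = (3/2)·(1 − 3.630/6.712) = 0.689

α = 0.689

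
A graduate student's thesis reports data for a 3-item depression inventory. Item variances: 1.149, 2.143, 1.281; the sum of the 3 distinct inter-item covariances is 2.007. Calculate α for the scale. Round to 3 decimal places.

ΣVar(i) = 1.149 + 2.143 + 1.281 = 4.573
Sum of distinct covariances = 2.007
total variance = ΣVar(i) + 2·Σcov = 4.573 + 2 × 2.007 = 8.587
α = (3/2)·(1 − 4.573/8.587) = 0.701

α = 0.701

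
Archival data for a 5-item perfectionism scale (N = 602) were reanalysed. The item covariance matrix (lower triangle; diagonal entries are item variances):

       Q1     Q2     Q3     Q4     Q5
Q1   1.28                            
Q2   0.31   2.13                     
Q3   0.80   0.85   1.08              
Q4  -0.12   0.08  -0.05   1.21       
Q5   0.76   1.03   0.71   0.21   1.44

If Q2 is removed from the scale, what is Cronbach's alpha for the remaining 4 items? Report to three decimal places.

α = 0.640

Remaining items: Q1, Q3, Q4, Q5 (k = 4).
ΣVar(i) = 1.28 + 1.08 + 1.21 + 1.44 = 5.01
total variance = 5.01 + 2 × 2.31 = 9.63
α (item deleted) = (4/3)·(1 − 5.01/9.63) = 0.640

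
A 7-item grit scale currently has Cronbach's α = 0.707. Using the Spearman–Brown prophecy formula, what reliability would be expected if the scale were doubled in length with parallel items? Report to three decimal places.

Length factor m = 2
α' = m·α / (1 + (m−1)·α)
   = 2 × 0.707 / (1 + (2 − 1) × 0.707)
   = 1.4140 / 1.7070 = 0.828

predicted reliability = 0.828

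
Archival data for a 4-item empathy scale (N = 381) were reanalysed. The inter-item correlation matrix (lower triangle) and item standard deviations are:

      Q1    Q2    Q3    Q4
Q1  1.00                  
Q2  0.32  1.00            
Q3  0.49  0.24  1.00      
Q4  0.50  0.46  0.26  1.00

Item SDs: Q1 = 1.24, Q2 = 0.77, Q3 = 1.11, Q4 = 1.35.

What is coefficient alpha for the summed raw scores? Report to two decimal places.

coefficient alpha = 0.70

Σσ²ᵢ = 1.24² + 0.77² + 1.11² + 1.35² = 5.1851
Covariances σ_ij = r_ij · s_i · s_j:
  σ(Q1,Q2) = 0.32 × 1.24 × 0.77 = 0.3055
  σ(Q1,Q3) = 0.49 × 1.24 × 1.11 = 0.6744
  σ(Q1,Q4) = 0.50 × 1.24 × 1.35 = 0.8370
  σ(Q2,Q3) = 0.24 × 0.77 × 1.11 = 0.2051
  σ(Q2,Q4) = 0.46 × 0.77 × 1.35 = 0.4782
  σ(Q3,Q4) = 0.26 × 1.11 × 1.35 = 0.3896
σ²_T = Σσ²ᵢ + 2·Σσ_ij = 5.1851 + 2 × 2.8898 = 10.9647
α = (4/3)·(1 − 5.1851/10.9647) = 0.70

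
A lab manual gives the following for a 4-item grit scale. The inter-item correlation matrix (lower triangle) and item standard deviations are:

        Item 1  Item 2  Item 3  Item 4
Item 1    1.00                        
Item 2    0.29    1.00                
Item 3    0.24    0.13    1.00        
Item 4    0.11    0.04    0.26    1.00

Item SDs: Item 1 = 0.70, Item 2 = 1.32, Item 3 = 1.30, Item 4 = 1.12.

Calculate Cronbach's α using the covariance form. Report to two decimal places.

Σσ²ᵢ = 0.70² + 1.32² + 1.30² + 1.12² = 5.1768
Covariances σ_ij = r_ij · s_i · s_j:
  σ(Item 1,Item 2) = 0.29 × 0.70 × 1.32 = 0.2680
  σ(Item 1,Item 3) = 0.24 × 0.70 × 1.30 = 0.2184
  σ(Item 1,Item 4) = 0.11 × 0.70 × 1.12 = 0.0862
  σ(Item 2,Item 3) = 0.13 × 1.32 × 1.30 = 0.2231
  σ(Item 2,Item 4) = 0.04 × 1.32 × 1.12 = 0.0591
  σ(Item 3,Item 4) = 0.26 × 1.30 × 1.12 = 0.3786
σ²_T = Σσ²ᵢ + 2·Σσ_ij = 5.1768 + 2 × 1.2334 = 7.6436
α = (4/3)·(1 − 5.1768/7.6436) = 0.43

α = 0.43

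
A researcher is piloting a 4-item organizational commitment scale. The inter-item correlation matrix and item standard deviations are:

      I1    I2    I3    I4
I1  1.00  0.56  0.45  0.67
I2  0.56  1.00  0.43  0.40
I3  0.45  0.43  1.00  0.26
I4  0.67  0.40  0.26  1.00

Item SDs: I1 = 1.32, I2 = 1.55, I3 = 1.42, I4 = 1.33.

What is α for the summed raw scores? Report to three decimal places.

Σσ²ᵢ = 1.32² + 1.55² + 1.42² + 1.33² = 7.9302
Covariances σ_ij = r_ij · s_i · s_j:
  σ(I1,I2) = 0.56 × 1.32 × 1.55 = 1.1458
  σ(I1,I3) = 0.45 × 1.32 × 1.42 = 0.8435
  σ(I1,I4) = 0.67 × 1.32 × 1.33 = 1.1763
  σ(I2,I3) = 0.43 × 1.55 × 1.42 = 0.9464
  σ(I2,I4) = 0.40 × 1.55 × 1.33 = 0.8246
  σ(I3,I4) = 0.26 × 1.42 × 1.33 = 0.4910
σ²_T = Σσ²ᵢ + 2·Σσ_ij = 7.9302 + 2 × 5.4276 = 18.7854
α = (4/3)·(1 − 7.9302/18.7854) = 0.770

α = 0.770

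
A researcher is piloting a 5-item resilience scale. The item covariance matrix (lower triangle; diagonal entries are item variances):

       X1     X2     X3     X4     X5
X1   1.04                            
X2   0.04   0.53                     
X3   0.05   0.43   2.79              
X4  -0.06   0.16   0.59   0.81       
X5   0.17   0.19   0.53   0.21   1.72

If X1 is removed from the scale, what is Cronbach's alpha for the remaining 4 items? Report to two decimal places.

Remaining items: X2, X3, X4, X5 (k = 4).
ΣVar(i) = 0.53 + 2.79 + 0.81 + 1.72 = 5.85
σ²_T = 5.85 + 2 × 2.11 = 10.07
α (item deleted) = (4/3)·(1 − 5.85/10.07) = 0.56

α = 0.56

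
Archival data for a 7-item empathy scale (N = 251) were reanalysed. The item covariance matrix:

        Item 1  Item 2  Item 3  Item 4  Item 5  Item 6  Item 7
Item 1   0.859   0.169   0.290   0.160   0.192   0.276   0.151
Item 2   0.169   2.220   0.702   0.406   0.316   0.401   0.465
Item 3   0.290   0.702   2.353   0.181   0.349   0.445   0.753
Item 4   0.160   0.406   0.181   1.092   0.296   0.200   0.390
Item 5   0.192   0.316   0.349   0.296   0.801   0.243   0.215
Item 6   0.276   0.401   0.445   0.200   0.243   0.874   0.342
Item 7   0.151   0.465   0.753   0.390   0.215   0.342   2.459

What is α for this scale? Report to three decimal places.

Σσ²ᵢ = 0.859 + 2.220 + 2.353 + 1.092 + 0.801 + 0.874 + 2.459 = 10.658
Σ_{i<j} σ_ij = 6.942
Var(T) = 10.658 + 2 × 6.942 = 24.542
α = (k/(k−1))·(1 − Σσ²ᵢ/Var(T)) = (7/6)·(1 − 10.658/24.542) = 0.660

α = 0.660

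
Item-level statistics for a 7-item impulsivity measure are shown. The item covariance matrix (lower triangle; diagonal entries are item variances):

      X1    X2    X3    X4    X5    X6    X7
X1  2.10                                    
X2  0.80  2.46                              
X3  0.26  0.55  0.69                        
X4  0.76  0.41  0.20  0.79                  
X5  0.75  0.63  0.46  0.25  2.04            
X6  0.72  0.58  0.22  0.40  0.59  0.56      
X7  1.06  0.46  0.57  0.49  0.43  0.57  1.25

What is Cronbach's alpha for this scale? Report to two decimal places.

ΣVar(i) = 2.10 + 2.46 + 0.69 + 0.79 + 2.04 + 0.56 + 1.25 = 9.89
Sum of the distinct covariances = 11.16
σ²_total = 9.89 + 2 × 11.16 = 32.21
α = (k/(k−1))·(1 − ΣVar(i)/σ²_total) = (7/6)·(1 − 9.89/32.21) = 0.81

α = 0.81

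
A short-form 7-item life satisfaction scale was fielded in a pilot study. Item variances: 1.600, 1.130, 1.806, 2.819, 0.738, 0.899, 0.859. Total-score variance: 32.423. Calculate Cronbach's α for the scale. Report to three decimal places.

Cronbach's α = 0.812

Σσ²ᵢ = 1.600 + 1.130 + 1.806 + 2.819 + 0.738 + 0.899 + 0.859 = 9.851
α = (k/(k−1))·(1 − Σσ²ᵢ/Var(T)) = (7/6)·(1 − 9.851/32.423) = 0.812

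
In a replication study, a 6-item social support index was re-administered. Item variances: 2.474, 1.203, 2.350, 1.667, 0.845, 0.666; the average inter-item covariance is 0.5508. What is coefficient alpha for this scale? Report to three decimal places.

Σσ²ᵢ = 2.474 + 1.203 + 2.350 + 1.667 + 0.845 + 0.666 = 9.205
Sum of the 15 distinct covariances = 15 × 0.5508 = 8.2620
σ²_total = Σσ²ᵢ + 2·Σcov = 9.205 + 2 × 8.2620 = 25.7290
α = (6/5)·(1 − 9.205/25.7290) = 0.771

coefficient alpha = 0.771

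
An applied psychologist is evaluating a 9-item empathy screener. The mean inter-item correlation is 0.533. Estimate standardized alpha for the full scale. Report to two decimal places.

Standardized α = k·r̄ / (1 + (k−1)·r̄) = 9 × 0.533 / (1 + 8 × 0.533)
  = 4.7970 / 5.2640 = 0.91

standardized alpha = 0.91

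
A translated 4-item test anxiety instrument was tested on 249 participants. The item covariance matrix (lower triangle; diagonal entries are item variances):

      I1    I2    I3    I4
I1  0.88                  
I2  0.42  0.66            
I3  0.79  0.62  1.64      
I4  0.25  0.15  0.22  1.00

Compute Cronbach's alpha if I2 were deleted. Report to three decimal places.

Remaining items: I1, I3, I4 (k = 3).
sum of item variances = 0.88 + 1.64 + 1.00 = 3.52
Var(T) = 3.52 + 2 × 1.26 = 6.04
α (item deleted) = (3/2)·(1 − 3.52/6.04) = 0.626

Cronbach's alpha = 0.626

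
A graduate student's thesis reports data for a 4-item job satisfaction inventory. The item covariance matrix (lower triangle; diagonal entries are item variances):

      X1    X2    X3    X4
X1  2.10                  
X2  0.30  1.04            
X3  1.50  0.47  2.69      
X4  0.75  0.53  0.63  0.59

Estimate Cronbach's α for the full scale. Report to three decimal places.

Σσ²ᵢ = 2.10 + 1.04 + 2.69 + 0.59 = 6.42
Σ_{i<j} σ_ij = 4.18
σ²_total = 6.42 + 2 × 4.18 = 14.78
α = (k/(k−1))·(1 − Σσ²ᵢ/σ²_total) = (4/3)·(1 − 6.42/14.78) = 0.754

Cronbach's α = 0.754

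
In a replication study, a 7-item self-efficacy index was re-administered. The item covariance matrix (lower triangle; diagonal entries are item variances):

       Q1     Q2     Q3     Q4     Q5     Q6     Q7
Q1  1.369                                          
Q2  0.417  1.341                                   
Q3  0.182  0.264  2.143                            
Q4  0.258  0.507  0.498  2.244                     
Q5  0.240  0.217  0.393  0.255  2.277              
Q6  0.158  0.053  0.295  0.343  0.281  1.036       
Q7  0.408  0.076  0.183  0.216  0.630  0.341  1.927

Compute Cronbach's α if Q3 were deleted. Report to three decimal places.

α = 0.556

Remaining items: Q1, Q2, Q4, Q5, Q6, Q7 (k = 6).
Σσ²ᵢ = 1.369 + 1.341 + 2.244 + 2.277 + 1.036 + 1.927 = 10.194
σ²_total = 10.194 + 2 × 4.400 = 18.994
α (item deleted) = (6/5)·(1 − 10.194/18.994) = 0.556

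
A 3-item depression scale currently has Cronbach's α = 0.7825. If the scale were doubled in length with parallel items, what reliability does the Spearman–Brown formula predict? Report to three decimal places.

Length factor m = 2
α' = m·α / (1 + (m−1)·α)
   = 2 × 0.7825 / (1 + (2 − 1) × 0.7825)
   = 1.5650 / 1.7825 = 0.878

predicted reliability = 0.878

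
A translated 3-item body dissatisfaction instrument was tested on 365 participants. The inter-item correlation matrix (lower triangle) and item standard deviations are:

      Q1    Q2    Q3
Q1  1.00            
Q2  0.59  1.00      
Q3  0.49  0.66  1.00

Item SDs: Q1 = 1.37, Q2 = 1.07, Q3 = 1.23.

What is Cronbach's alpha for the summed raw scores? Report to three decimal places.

α = 0.795

Σσ²ᵢ = 1.37² + 1.07² + 1.23² = 4.5347
Covariances σ_ij = r_ij · s_i · s_j:
  σ(Q1,Q2) = 0.59 × 1.37 × 1.07 = 0.8649
  σ(Q1,Q3) = 0.49 × 1.37 × 1.23 = 0.8257
  σ(Q2,Q3) = 0.66 × 1.07 × 1.23 = 0.8686
σ²_T = Σσ²ᵢ + 2·Σσ_ij = 4.5347 + 2 × 2.5592 = 9.6531
α = (3/2)·(1 − 4.5347/9.6531) = 0.795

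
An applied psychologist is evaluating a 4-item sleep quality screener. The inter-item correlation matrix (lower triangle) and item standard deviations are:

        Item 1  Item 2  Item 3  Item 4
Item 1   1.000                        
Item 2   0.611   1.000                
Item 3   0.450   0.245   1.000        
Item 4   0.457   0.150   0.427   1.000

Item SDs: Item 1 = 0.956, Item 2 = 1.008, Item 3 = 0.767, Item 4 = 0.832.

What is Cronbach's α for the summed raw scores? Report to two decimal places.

Σσ²ᵢ = 0.956² + 1.008² + 0.767² + 0.832² = 3.2105
Covariances σ_ij = r_ij · s_i · s_j:
  σ(Item 1,Item 2) = 0.611 × 0.956 × 1.008 = 0.5888
  σ(Item 1,Item 3) = 0.450 × 0.956 × 0.767 = 0.3300
  σ(Item 1,Item 4) = 0.457 × 0.956 × 0.832 = 0.3635
  σ(Item 2,Item 3) = 0.245 × 1.008 × 0.767 = 0.1894
  σ(Item 2,Item 4) = 0.150 × 1.008 × 0.832 = 0.1258
  σ(Item 3,Item 4) = 0.427 × 0.767 × 0.832 = 0.2725
σ²_T = Σσ²ᵢ + 2·Σσ_ij = 3.2105 + 2 × 1.8700 = 6.9505
α = (4/3)·(1 − 3.2105/6.9505) = 0.72

Cronbach's α = 0.72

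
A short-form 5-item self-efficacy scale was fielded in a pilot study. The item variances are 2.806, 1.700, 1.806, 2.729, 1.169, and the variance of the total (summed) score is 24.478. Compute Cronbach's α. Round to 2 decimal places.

sum of item variances = 2.806 + 1.700 + 1.806 + 2.729 + 1.169 = 10.210
α = (k/(k−1))·(1 − sum of item variances/Var(T)) = (5/4)·(1 − 10.210/24.478) = 0.73

α = 0.73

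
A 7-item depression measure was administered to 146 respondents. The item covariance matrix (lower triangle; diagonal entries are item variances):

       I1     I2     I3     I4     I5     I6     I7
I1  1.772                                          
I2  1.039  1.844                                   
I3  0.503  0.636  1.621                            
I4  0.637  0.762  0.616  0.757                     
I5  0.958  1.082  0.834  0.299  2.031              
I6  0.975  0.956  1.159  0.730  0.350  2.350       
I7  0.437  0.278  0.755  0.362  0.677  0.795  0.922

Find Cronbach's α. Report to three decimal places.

Cronbach's α = 0.845

ΣVar(i) = 1.772 + 1.844 + 1.621 + 0.757 + 2.031 + 2.350 + 0.922 = 11.297
Sum of the distinct covariances = 14.840
Var(T) = 11.297 + 2 × 14.840 = 40.977
α = (k/(k−1))·(1 − ΣVar(i)/Var(T)) = (7/6)·(1 − 11.297/40.977) = 0.845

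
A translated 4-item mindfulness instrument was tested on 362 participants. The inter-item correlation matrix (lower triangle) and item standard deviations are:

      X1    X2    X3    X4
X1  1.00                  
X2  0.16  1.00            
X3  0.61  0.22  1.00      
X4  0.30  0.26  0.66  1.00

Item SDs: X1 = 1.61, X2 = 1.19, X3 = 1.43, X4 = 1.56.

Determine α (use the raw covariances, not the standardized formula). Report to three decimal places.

Σσ²ᵢ = 1.61² + 1.19² + 1.43² + 1.56² = 8.4867
Covariances σ_ij = r_ij · s_i · s_j:
  σ(X1,X2) = 0.16 × 1.61 × 1.19 = 0.3065
  σ(X1,X3) = 0.61 × 1.61 × 1.43 = 1.4044
  σ(X1,X4) = 0.30 × 1.61 × 1.56 = 0.7535
  σ(X2,X3) = 0.22 × 1.19 × 1.43 = 0.3744
  σ(X2,X4) = 0.26 × 1.19 × 1.56 = 0.4827
  σ(X3,X4) = 0.66 × 1.43 × 1.56 = 1.4723
σ²_T = Σσ²ᵢ + 2·Σσ_ij = 8.4867 + 2 × 4.7938 = 18.0743
α = (4/3)·(1 − 8.4867/18.0743) = 0.707

α = 0.707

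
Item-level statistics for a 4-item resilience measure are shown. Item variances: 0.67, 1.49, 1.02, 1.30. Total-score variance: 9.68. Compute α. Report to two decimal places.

α = 0.72

sum of item variances = 0.67 + 1.49 + 1.02 + 1.30 = 4.48
α = (k/(k−1))·(1 − sum of item variances/Var(T)) = (4/3)·(1 − 4.48/9.68) = 0.72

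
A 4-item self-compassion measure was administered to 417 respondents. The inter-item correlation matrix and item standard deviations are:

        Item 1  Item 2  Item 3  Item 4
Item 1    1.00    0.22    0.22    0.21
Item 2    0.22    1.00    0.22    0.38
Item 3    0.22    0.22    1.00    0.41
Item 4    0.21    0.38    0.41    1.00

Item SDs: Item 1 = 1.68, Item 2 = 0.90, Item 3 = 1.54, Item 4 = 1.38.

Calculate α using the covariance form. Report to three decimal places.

α = 0.579

Σσ²ᵢ = 1.68² + 0.90² + 1.54² + 1.38² = 7.9084
Covariances σ_ij = r_ij · s_i · s_j:
  σ(Item 1,Item 2) = 0.22 × 1.68 × 0.90 = 0.3326
  σ(Item 1,Item 3) = 0.22 × 1.68 × 1.54 = 0.5692
  σ(Item 1,Item 4) = 0.21 × 1.68 × 1.38 = 0.4869
  σ(Item 2,Item 3) = 0.22 × 0.90 × 1.54 = 0.3049
  σ(Item 2,Item 4) = 0.38 × 0.90 × 1.38 = 0.4720
  σ(Item 3,Item 4) = 0.41 × 1.54 × 1.38 = 0.8713
σ²_T = Σσ²ᵢ + 2·Σσ_ij = 7.9084 + 2 × 3.0369 = 13.9822
α = (4/3)·(1 − 7.9084/13.9822) = 0.579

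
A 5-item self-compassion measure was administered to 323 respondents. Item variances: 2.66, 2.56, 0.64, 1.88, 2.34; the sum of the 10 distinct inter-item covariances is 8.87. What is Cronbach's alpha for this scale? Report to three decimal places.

sum of item variances = 2.66 + 2.56 + 0.64 + 1.88 + 2.34 = 10.08
Sum of distinct covariances = 8.87
Var(T) = sum of item variances + 2·Σcov = 10.08 + 2 × 8.87 = 27.82
α = (5/4)·(1 − 10.08/27.82) = 0.797

α = 0.797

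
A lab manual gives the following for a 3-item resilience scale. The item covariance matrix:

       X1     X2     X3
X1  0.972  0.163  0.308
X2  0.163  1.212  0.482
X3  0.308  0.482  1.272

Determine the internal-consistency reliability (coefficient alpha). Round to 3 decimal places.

α = 0.533

ΣVar(i) = 0.972 + 1.212 + 1.272 = 3.456
Sum of off-diagonal covariances = 0.953
σ²_total = 3.456 + 2 × 0.953 = 5.362
α = (k/(k−1))·(1 − ΣVar(i)/σ²_total) = (3/2)·(1 − 3.456/5.362) = 0.533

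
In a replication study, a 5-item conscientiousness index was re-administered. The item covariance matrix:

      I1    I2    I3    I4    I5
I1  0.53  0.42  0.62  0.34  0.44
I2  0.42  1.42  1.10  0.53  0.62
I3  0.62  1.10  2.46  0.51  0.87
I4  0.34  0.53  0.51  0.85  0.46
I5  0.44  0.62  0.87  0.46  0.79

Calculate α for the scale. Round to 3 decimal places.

Σσᵢ² = 0.53 + 1.42 + 2.46 + 0.85 + 0.79 = 6.05
Σ_{i<j} σ_ij = 5.91
σ²_T = 6.05 + 2 × 5.91 = 17.87
α = (k/(k−1))·(1 − Σσᵢ²/σ²_T) = (5/4)·(1 − 6.05/17.87) = 0.827

α = 0.827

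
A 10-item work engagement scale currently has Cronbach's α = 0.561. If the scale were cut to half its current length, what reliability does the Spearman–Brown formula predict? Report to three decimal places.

Length factor m = 1/2
α' = m·α / (1 − (1−m)·α)
   = 1/2 × 0.561 / (1 − (1 − 1/2) × 0.561)
   = 0.2805 / 0.7195 = 0.390

predicted reliability = 0.390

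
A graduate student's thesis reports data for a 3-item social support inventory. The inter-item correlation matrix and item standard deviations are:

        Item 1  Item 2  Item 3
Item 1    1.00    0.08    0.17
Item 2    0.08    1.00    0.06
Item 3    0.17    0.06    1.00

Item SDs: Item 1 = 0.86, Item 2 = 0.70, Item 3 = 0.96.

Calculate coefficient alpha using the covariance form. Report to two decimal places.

α = 0.26

Σσ²ᵢ = 0.86² + 0.70² + 0.96² = 2.1512
Covariances σ_ij = r_ij · s_i · s_j:
  σ(Item 1,Item 2) = 0.08 × 0.86 × 0.70 = 0.0482
  σ(Item 1,Item 3) = 0.17 × 0.86 × 0.96 = 0.1404
  σ(Item 2,Item 3) = 0.06 × 0.70 × 0.96 = 0.0403
σ²_T = Σσ²ᵢ + 2·Σσ_ij = 2.1512 + 2 × 0.2289 = 2.6090
α = (3/2)·(1 − 2.1512/2.6090) = 0.26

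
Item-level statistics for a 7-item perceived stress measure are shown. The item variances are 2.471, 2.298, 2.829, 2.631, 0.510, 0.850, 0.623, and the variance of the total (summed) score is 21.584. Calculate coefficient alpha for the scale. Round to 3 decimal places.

Σσ²ᵢ = 2.471 + 2.298 + 2.829 + 2.631 + 0.510 + 0.850 + 0.623 = 12.212
α = (k/(k−1))·(1 − Σσ²ᵢ/σ²_total) = (7/6)·(1 − 12.212/21.584) = 0.507

α = 0.507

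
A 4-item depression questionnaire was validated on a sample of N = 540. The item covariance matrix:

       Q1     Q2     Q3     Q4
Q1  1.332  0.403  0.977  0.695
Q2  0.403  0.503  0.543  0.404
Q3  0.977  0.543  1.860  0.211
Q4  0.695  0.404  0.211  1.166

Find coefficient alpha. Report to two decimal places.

α = 0.76

ΣVar(i) = 1.332 + 0.503 + 1.860 + 1.166 = 4.861
Sum of off-diagonal covariances = 3.233
total variance = 4.861 + 2 × 3.233 = 11.327
α = (k/(k−1))·(1 − ΣVar(i)/total variance) = (4/3)·(1 − 4.861/11.327) = 0.76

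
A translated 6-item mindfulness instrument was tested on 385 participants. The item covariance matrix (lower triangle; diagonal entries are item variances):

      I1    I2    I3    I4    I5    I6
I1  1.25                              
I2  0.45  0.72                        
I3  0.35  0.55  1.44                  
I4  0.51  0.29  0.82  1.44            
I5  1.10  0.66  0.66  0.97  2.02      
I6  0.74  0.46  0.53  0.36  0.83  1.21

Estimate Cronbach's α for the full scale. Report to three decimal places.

Cronbach's α = 0.836

ΣVar(i) = 1.25 + 0.72 + 1.44 + 1.44 + 2.02 + 1.21 = 8.08
Sum of off-diagonal covariances = 9.28
total variance = 8.08 + 2 × 9.28 = 26.64
α = (k/(k−1))·(1 − ΣVar(i)/total variance) = (6/5)·(1 − 8.08/26.64) = 0.836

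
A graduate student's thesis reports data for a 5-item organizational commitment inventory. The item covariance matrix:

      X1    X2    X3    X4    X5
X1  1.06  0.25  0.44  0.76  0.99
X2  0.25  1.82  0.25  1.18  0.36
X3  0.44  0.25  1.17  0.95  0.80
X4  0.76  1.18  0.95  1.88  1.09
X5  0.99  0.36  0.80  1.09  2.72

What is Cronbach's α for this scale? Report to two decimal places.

Σσᵢ² = 1.06 + 1.82 + 1.17 + 1.88 + 2.72 = 8.65
Sum of the distinct covariances = 7.07
σ²_T = 8.65 + 2 × 7.07 = 22.79
α = (k/(k−1))·(1 − Σσᵢ²/σ²_T) = (5/4)·(1 − 8.65/22.79) = 0.78

α = 0.78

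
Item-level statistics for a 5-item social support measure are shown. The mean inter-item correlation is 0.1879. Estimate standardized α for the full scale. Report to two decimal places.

standardized α = 0.54

Standardized α = k·r̄ / (1 + (k−1)·r̄) = 5 × 0.1879 / (1 + 4 × 0.1879)
  = 0.9395 / 1.7516 = 0.54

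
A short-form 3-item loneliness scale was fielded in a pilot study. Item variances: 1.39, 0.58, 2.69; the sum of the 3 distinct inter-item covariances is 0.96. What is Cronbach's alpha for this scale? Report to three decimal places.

sum of item variances = 1.39 + 0.58 + 2.69 = 4.66
Sum of distinct covariances = 0.96
Var(T) = sum of item variances + 2·Σcov = 4.66 + 2 × 0.96 = 6.58
α = (3/2)·(1 − 4.66/6.58) = 0.438

Cronbach's alpha = 0.438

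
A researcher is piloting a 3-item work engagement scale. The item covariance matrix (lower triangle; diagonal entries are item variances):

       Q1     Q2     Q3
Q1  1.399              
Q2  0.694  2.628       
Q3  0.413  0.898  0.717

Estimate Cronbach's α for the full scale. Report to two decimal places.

Cronbach's α = 0.69

ΣVar(i) = 1.399 + 2.628 + 0.717 = 4.744
Sum of off-diagonal covariances = 2.005
total variance = 4.744 + 2 × 2.005 = 8.754
α = (k/(k−1))·(1 − ΣVar(i)/total variance) = (3/2)·(1 − 4.744/8.754) = 0.69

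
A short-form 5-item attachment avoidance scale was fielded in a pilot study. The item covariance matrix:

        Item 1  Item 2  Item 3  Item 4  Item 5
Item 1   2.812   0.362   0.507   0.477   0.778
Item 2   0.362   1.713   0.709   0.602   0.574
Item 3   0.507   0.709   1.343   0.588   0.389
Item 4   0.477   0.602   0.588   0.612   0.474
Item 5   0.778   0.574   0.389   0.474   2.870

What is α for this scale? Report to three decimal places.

α = 0.673

Σσ²ᵢ = 2.812 + 1.713 + 1.343 + 0.612 + 2.870 = 9.350
Σ_{i<j} σ_ij = 5.460
total variance = 9.350 + 2 × 5.460 = 20.270
α = (k/(k−1))·(1 − Σσ²ᵢ/total variance) = (5/4)·(1 − 9.350/20.270) = 0.673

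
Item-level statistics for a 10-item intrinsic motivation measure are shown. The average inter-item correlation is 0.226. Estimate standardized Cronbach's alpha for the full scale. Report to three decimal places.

Standardized α = k·r̄ / (1 + (k−1)·r̄) = 10 × 0.226 / (1 + 9 × 0.226)
  = 2.2600 / 3.0340 = 0.745

standardized Cronbach's alpha = 0.745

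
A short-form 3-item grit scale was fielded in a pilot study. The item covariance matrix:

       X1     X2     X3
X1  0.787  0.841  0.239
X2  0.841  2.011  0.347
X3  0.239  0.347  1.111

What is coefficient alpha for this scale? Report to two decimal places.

α = 0.63

Σσᵢ² = 0.787 + 2.011 + 1.111 = 3.909
Σ_{i<j} σ_ij = 1.427
total variance = 3.909 + 2 × 1.427 = 6.763
α = (k/(k−1))·(1 − Σσᵢ²/total variance) = (3/2)·(1 − 3.909/6.763) = 0.63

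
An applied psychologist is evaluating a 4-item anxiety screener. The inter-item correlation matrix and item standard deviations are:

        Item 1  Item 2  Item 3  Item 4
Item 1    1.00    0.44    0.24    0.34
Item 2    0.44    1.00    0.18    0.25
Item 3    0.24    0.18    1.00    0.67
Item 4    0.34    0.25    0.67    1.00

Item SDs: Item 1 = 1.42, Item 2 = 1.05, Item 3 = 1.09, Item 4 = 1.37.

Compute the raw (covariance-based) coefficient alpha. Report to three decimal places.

α = 0.684

Σσ²ᵢ = 1.42² + 1.05² + 1.09² + 1.37² = 6.1839
Covariances σ_ij = r_ij · s_i · s_j:
  σ(Item 1,Item 2) = 0.44 × 1.42 × 1.05 = 0.6560
  σ(Item 1,Item 3) = 0.24 × 1.42 × 1.09 = 0.3715
  σ(Item 1,Item 4) = 0.34 × 1.42 × 1.37 = 0.6614
  σ(Item 2,Item 3) = 0.18 × 1.05 × 1.09 = 0.2060
  σ(Item 2,Item 4) = 0.25 × 1.05 × 1.37 = 0.3596
  σ(Item 3,Item 4) = 0.67 × 1.09 × 1.37 = 1.0005
σ²_T = Σσ²ᵢ + 2·Σσ_ij = 6.1839 + 2 × 3.2550 = 12.6939
α = (4/3)·(1 − 6.1839/12.6939) = 0.684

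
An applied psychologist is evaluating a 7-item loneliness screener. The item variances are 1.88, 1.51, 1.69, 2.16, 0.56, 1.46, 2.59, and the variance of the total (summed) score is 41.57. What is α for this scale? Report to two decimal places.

α = 0.83

sum of item variances = 1.88 + 1.51 + 1.69 + 2.16 + 0.56 + 1.46 + 2.59 = 11.85
α = (k/(k−1))·(1 − sum of item variances/Var(T)) = (7/6)·(1 − 11.85/41.57) = 0.83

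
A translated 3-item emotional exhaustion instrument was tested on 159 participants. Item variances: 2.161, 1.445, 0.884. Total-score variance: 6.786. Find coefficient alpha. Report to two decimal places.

coefficient alpha = 0.51

Σσ²ᵢ = 2.161 + 1.445 + 0.884 = 4.490
α = (k/(k−1))·(1 − Σσ²ᵢ/σ²_total) = (3/2)·(1 − 4.490/6.786) = 0.51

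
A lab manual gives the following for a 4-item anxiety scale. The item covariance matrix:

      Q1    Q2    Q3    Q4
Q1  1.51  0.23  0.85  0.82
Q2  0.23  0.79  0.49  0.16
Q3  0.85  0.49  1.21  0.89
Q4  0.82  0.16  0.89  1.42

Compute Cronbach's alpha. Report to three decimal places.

ΣVar(i) = 1.51 + 0.79 + 1.21 + 1.42 = 4.93
Σ_{i<j} σ_ij = 3.44
Var(T) = 4.93 + 2 × 3.44 = 11.81
α = (k/(k−1))·(1 − ΣVar(i)/Var(T)) = (4/3)·(1 − 4.93/11.81) = 0.777

α = 0.777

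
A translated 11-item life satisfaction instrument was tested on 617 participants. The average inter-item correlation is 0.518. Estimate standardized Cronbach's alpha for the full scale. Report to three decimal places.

Standardized α = k·r̄ / (1 + (k−1)·r̄) = 11 × 0.518 / (1 + 10 × 0.518)
  = 5.6980 / 6.1800 = 0.922

standardized Cronbach's alpha = 0.922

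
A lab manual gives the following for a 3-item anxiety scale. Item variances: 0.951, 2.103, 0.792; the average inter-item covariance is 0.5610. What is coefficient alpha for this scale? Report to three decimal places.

sum of item variances = 0.951 + 2.103 + 0.792 = 3.846
Sum of the 3 distinct covariances = 3 × 0.5610 = 1.6830
σ²_T = sum of item variances + 2·Σcov = 3.846 + 2 × 1.6830 = 7.2120
α = (3/2)·(1 − 3.846/7.2120) = 0.700

coefficient alpha = 0.700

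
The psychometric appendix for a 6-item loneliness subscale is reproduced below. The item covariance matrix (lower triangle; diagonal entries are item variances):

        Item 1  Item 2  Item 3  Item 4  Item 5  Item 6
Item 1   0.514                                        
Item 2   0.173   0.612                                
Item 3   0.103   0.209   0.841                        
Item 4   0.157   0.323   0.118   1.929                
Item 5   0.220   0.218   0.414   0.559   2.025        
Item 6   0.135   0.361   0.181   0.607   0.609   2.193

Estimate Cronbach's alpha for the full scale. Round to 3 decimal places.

Cronbach's alpha = 0.623

Σσ²ᵢ = 0.514 + 0.612 + 0.841 + 1.929 + 2.025 + 2.193 = 8.114
Sum of the distinct covariances = 4.387
total variance = 8.114 + 2 × 4.387 = 16.888
α = (k/(k−1))·(1 − Σσ²ᵢ/total variance) = (6/5)·(1 − 8.114/16.888) = 0.623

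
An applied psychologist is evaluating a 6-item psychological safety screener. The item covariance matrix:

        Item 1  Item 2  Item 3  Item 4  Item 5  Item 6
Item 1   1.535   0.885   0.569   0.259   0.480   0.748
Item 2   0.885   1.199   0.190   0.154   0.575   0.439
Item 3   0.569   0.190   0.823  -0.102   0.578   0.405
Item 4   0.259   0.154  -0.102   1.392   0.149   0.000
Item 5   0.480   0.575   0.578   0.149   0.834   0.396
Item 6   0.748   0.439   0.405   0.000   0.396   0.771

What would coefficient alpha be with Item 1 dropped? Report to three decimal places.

Remaining items: Item 2, Item 3, Item 4, Item 5, Item 6 (k = 5).
Σσᵢ² = 1.199 + 0.823 + 1.392 + 0.834 + 0.771 = 5.019
σ²_total = 5.019 + 2 × 2.784 = 10.587
α (item deleted) = (5/4)·(1 − 5.019/10.587) = 0.657

α = 0.657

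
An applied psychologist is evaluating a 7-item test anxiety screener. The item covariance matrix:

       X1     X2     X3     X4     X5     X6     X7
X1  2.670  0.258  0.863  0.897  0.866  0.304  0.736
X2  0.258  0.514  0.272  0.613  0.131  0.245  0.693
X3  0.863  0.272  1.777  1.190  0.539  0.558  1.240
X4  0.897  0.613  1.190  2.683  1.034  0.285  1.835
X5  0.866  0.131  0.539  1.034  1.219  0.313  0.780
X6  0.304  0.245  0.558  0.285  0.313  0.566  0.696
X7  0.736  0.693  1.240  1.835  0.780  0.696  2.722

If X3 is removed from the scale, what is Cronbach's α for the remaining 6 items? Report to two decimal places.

Cronbach's α = 0.78

Remaining items: X1, X2, X4, X5, X6, X7 (k = 6).
Σσ²ᵢ = 2.670 + 0.514 + 2.683 + 1.219 + 0.566 + 2.722 = 10.374
σ²_total = 10.374 + 2 × 9.686 = 29.746
α (item deleted) = (6/5)·(1 − 10.374/29.746) = 0.78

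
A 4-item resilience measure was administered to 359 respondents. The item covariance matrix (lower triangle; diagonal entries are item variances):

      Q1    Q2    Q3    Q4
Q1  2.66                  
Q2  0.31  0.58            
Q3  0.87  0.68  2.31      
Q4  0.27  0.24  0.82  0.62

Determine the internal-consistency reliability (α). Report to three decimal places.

α = 0.678

Σσᵢ² = 2.66 + 0.58 + 2.31 + 0.62 = 6.17
Sum of the distinct covariances = 3.19
Var(T) = 6.17 + 2 × 3.19 = 12.55
α = (k/(k−1))·(1 − Σσᵢ²/Var(T)) = (4/3)·(1 − 6.17/12.55) = 0.678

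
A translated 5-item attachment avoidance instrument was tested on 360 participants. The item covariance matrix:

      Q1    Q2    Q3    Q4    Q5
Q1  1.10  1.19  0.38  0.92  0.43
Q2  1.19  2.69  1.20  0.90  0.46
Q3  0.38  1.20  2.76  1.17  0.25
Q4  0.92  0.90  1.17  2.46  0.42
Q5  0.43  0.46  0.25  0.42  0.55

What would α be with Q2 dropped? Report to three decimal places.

α = 0.680

Remaining items: Q1, Q3, Q4, Q5 (k = 4).
Σσᵢ² = 1.10 + 2.76 + 2.46 + 0.55 = 6.87
σ²_total = 6.87 + 2 × 3.57 = 14.01
α (item deleted) = (4/3)·(1 − 6.87/14.01) = 0.680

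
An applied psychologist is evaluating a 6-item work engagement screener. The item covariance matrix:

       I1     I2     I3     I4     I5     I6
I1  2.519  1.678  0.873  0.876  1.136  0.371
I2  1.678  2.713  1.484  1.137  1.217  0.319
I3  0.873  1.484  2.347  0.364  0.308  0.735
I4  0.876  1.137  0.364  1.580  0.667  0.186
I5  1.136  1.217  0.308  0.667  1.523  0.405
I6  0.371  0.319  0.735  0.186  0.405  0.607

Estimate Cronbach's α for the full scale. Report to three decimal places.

sum of item variances = 2.519 + 2.713 + 2.347 + 1.580 + 1.523 + 0.607 = 11.289
Σ_{i<j} σ_ij = 11.756
σ²_total = 11.289 + 2 × 11.756 = 34.801
α = (k/(k−1))·(1 − sum of item variances/σ²_total) = (6/5)·(1 − 11.289/34.801) = 0.811

α = 0.811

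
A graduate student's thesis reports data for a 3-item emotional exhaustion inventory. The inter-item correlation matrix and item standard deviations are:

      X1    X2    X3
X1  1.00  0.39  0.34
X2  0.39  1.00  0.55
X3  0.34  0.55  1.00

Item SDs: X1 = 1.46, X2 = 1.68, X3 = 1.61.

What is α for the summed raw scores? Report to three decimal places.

Σσ²ᵢ = 1.46² + 1.68² + 1.61² = 7.5461
Covariances σ_ij = r_ij · s_i · s_j:
  σ(X1,X2) = 0.39 × 1.46 × 1.68 = 0.9566
  σ(X1,X3) = 0.34 × 1.46 × 1.61 = 0.7992
  σ(X2,X3) = 0.55 × 1.68 × 1.61 = 1.4876
σ²_T = Σσ²ᵢ + 2·Σσ_ij = 7.5461 + 2 × 3.2434 = 14.0329
α = (3/2)·(1 − 7.5461/14.0329) = 0.693

α = 0.693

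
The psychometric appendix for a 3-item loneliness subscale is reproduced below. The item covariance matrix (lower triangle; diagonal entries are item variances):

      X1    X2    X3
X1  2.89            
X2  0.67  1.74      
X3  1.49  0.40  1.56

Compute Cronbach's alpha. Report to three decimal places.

Cronbach's alpha = 0.679

ΣVar(i) = 2.89 + 1.74 + 1.56 = 6.19
Sum of off-diagonal covariances = 2.56
Var(T) = 6.19 + 2 × 2.56 = 11.31
α = (k/(k−1))·(1 − ΣVar(i)/Var(T)) = (3/2)·(1 − 6.19/11.31) = 0.679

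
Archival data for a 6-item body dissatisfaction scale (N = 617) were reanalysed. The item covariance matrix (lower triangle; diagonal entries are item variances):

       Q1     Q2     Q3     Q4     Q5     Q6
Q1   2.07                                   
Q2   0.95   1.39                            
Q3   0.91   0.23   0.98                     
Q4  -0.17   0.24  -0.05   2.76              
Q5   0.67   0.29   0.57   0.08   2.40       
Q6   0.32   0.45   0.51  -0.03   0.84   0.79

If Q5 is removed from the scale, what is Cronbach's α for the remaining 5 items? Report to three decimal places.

α = 0.571

Remaining items: Q1, Q2, Q3, Q4, Q6 (k = 5).
ΣVar(i) = 2.07 + 1.39 + 0.98 + 2.76 + 0.79 = 7.99
total variance = 7.99 + 2 × 3.36 = 14.71
α (item deleted) = (5/4)·(1 − 7.99/14.71) = 0.571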